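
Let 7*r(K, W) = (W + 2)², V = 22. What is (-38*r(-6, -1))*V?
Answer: -836/7 ≈ -119.43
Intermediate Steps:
r(K, W) = (2 + W)²/7 (r(K, W) = (W + 2)²/7 = (2 + W)²/7)
(-38*r(-6, -1))*V = -38*(2 - 1)²/7*22 = -38*1²/7*22 = -38/7*22 = -836/7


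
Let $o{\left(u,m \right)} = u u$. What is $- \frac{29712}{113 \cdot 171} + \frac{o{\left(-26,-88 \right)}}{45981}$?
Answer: $- \frac{11565172}{7593939} \approx -1.5229$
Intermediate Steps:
$o{\left(u,m \right)} = u^{2}$
$- \frac{29712}{113 \cdot 171} + \frac{o{\left(-26,-88 \right)}}{45981} = - \frac{29712}{113 \cdot 171} + \frac{\left(-26\right)^{2}}{45981} = - \frac{29712}{19323} + 676 \cdot \frac{1}{45981} = \left(-29712\right) \frac{1}{19323} + \frac{52}{3537} = - \frac{9904}{6441} + \frac{52}{3537} = - \frac{11565172}{7593939}$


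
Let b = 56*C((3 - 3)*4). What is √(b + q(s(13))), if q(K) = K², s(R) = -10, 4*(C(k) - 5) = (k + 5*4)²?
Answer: 2*√1495 ≈ 77.330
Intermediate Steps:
C(k) = 5 + (20 + k)²/4 (C(k) = 5 + (k + 5*4)²/4 = 5 + (k + 20)²/4 = 5 + (20 + k)²/4)
b = 5880 (b = 56*(5 + (20 + (3 - 3)*4)²/4) = 56*(5 + (20 + 0*4)²/4) = 56*(5 + (20 + 0)²/4) = 56*(5 + (¼)*20²) = 56*(5 + (¼)*400) = 56*(5 + 100) = 56*105 = 5880)
√(b + q(s(13))) = √(5880 + (-10)²) = √(5880 + 100) = √5980 = 2*√1495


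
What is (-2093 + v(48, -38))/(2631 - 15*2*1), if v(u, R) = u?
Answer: -2045/2601 ≈ -0.78624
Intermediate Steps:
(-2093 + v(48, -38))/(2631 - 15*2*1) = (-2093 + 48)/(2631 - 15*2*1) = -2045/(2631 - 30*1) = -2045/(2631 - 30) = -2045/2601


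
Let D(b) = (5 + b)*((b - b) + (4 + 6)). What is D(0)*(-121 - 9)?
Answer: -6500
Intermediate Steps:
D(b) = 50 + 10*b (D(b) = (5 + b)*(0 + 10) = (5 + b)*10 = 50 + 10*b)
D(0)*(-121 - 9) = (50 + 10*0)*(-121 - 9) = (50 + 0)*(-130) = 50*(-130) = -6500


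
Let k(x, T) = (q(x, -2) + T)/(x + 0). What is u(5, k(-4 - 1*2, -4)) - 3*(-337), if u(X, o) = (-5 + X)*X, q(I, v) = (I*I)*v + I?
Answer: 1011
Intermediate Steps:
q(I, v) = I + v*I**2 (q(I, v) = I**2*v + I = v*I**2 + I = I + v*I**2)
k(x, T) = (T + x*(1 - 2*x))/x (k(x, T) = (x*(1 + x*(-2)) + T)/(x + 0) = (x*(1 - 2*x) + T)/x = (T + x*(1 - 2*x))/x)
u(X, o) = X*(-5 + X)
u(5, k(-4 - 1*2, -4)) - 3*(-337) = 5*(-5 + 5) - 3*(-337) = 5*0 + 1011 = 0 + 1011 = 1011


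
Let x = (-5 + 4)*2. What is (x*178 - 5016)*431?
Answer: -2315332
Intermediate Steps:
x = -2 (x = -1*2 = -2)
(x*178 - 5016)*431 = (-2*178 - 5016)*431 = (-356 - 5016)*431 = -5372*431 = -2315332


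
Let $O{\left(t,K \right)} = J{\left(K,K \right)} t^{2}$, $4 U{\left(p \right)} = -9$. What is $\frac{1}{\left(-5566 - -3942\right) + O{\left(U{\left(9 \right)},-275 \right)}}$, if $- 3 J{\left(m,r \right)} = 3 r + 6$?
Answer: $- \frac{16}{3871} \approx -0.0041333$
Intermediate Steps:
$J{\left(m,r \right)} = -2 - r$ ($J{\left(m,r \right)} = - \frac{3 r + 6}{3} = - \frac{6 + 3 r}{3} = -2 - r$)
$U{\left(p \right)} = - \frac{9}{4}$ ($U{\left(p \right)} = \frac{1}{4} \left(-9\right) = - \frac{9}{4}$)
$O{\left(t,K \right)} = t^{2} \left(-2 - K\right)$ ($O{\left(t,K \right)} = \left(-2 - K\right) t^{2} = t^{2} \left(-2 - K\right)$)
$\frac{1}{\left(-5566 - -3942\right) + O{\left(U{\left(9 \right)},-275 \right)}} = \frac{1}{\left(-5566 - -3942\right) + \left(- \frac{9}{4}\right)^{2} \left(-2 - -275\right)} = \frac{1}{\left(-5566 + 3942\right) + \frac{81 \left(-2 + 275\right)}{16}} = \frac{1}{-1624 + \frac{81}{16} \cdot 273} = \frac{1}{-1624 + \frac{22113}{16}} = \frac{1}{- \frac{3871}{16}} = - \frac{16}{3871}$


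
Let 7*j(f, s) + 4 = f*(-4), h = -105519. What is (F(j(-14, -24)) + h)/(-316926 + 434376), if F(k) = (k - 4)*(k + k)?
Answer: -38281/42630 ≈ -0.89798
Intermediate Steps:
j(f, s) = -4/7 - 4*f/7 (j(f, s) = -4/7 + (f*(-4))/7 = -4/7 + (-4*f)/7 = -4/7 - 4*f/7)
F(k) = 2*k*(-4 + k) (F(k) = (-4 + k)*(2*k) = 2*k*(-4 + k))
(F(j(-14, -24)) + h)/(-316926 + 434376) = (2*(-4/7 - 4/7*(-14))*(-4 + (-4/7 - 4/7*(-14))) - 105519)/(-316926 + 434376) = (2*(-4/7 + 8)*(-4 + (-4/7 + 8)) - 105519)/117450 = (2*(52/7)*(-4 + 52/7) - 105519)*(1/117450) = (2*(52/7)*(24/7) - 105519)*(1/117450) = (2496/49 - 105519)*(1/117450) = -5167935/49*1/117450 = -38281/42630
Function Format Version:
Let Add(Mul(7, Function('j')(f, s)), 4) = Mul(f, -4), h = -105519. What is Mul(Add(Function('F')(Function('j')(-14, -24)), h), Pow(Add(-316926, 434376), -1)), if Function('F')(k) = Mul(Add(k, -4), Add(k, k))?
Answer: Rational(-38281, 42630) ≈ -0.89798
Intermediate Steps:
Function('j')(f, s) = Add(Rational(-4, 7), Mul(Rational(-4, 7), f)) (Function('j')(f, s) = Add(Rational(-4, 7), Mul(Rational(1, 7), Mul(f, -4))) = Add(Rational(-4, 7), Mul(Rational(1, 7), Mul(-4, f))) = Add(Rational(-4, 7), Mul(Rational(-4, 7), f)))
Function('F')(k) = Mul(2, k, Add(-4, k)) (Function('F')(k) = Mul(Add(-4, k), Mul(2, k)) = Mul(2, k, Add(-4, k)))
Mul(Add(Function('F')(Function('j')(-14, -24)), h), Pow(Add(-316926, 434376), -1)) = Mul(Add(Mul(2, Add(Rational(-4, 7), Mul(Rational(-4, 7), -14)), Add(-4, Add(Rational(-4, 7), Mul(Rational(-4, 7), -14)))), -105519), Pow(Add(-316926, 434376), -1)) = Mul(Add(Mul(2, Add(Rational(-4, 7), 8), Add(-4, Add(Rational(-4, 7), 8))), -105519), Pow(117450, -1)) = Mul(Add(Mul(2, Rational(52, 7), Add(-4, Rational(52, 7))), -105519), Rational(1, 117450)) = Mul(Add(Mul(2, Rational(52, 7), Rational(24, 7)), -105519), Rational(1, 117450)) = Mul(Add(Rational(2496, 49), -105519), Rational(1, 117450)) = Mul(Rational(-5167935, 49), Rational(1, 117450)) = Rational(-38281, 42630)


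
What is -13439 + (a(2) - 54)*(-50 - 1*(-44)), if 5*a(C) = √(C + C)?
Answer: -65587/5 ≈ -13117.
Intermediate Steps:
a(C) = √2*√C/5 (a(C) = √(C + C)/5 = √(2*C)/5 = (√2*√C)/5 = √2*√C/5)
-13439 + (a(2) - 54)*(-50 - 1*(-44)) = -13439 + (√2*√2/5 - 54)*(-50 - 1*(-44)) = -13439 + (⅖ - 54)*(-50 + 44) = -13439 - 268/5*(-6) = -13439 + 1608/5 = -65587/5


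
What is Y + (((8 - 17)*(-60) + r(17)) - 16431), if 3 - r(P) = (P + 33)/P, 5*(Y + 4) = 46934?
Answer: -553192/85 ≈ -6508.1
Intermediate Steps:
Y = 46914/5 (Y = -4 + (⅕)*46934 = -4 + 46934/5 = 46914/5 ≈ 9382.8)
r(P) = 3 - (33 + P)/P (r(P) = 3 - (P + 33)/P = 3 - (33 + P)/P)
Y + (((8 - 17)*(-60) + r(17)) - 16431) = 46914/5 + (((8 - 17)*(-60) + (2 - 33/17)) - 16431) = 46914/5 + ((-9*(-60) + (2 - 33*1/17)) - 16431) = 46914/5 + ((540 + (2 - 33/17)) - 16431) = 46914/5 + ((540 + 1/17) - 16431) = 46914/5 + (9181/17 - 16431) = 46914/5 - 270146/17 = -553192/85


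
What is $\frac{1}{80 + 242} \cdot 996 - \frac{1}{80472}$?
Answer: $\frac{817855}{264408} \approx 3.0932$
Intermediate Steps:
$\frac{1}{80 + 242} \cdot 996 - \frac{1}{80472} = \frac{1}{322} \cdot 996 - \frac{1}{80472} = \frac{498}{161} - \frac{1}{80472} = \frac{817855}{264408}$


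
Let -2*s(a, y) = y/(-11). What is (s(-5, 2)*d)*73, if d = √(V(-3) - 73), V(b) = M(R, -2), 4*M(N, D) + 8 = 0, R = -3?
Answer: 365*I*√3/11 ≈ 57.473*I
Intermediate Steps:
s(a, y) = y/22 (s(a, y) = -y/(2*(-11)) = -y*(-1)/(2*11) = -(-1)*y/22 = y/22)
M(N, D) = -2 (M(N, D) = -2 + (¼)*0 = -2 + 0 = -2)
V(b) = -2
d = 5*I*√3 (d = √(-2 - 73) = √(-75) = 5*I*√3 ≈ 8.6602*I)
(s(-5, 2)*d)*73 = (((1/22)*2)*(5*I*√3))*73 = ((5*I*√3)/11)*73 = (5*I*√3/11)*73 = 365*I*√3/11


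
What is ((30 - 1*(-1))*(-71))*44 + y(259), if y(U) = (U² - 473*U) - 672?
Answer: -152942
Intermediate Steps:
y(U) = -672 + U² - 473*U
((30 - 1*(-1))*(-71))*44 + y(259) = ((30 - 1*(-1))*(-71))*44 + (-672 + 259² - 473*259) = ((30 + 1)*(-71))*44 + (-672 + 67081 - 122507) = (31*(-71))*44 - 56098 = -2201*44 - 56098 = -96844 - 56098 = -152942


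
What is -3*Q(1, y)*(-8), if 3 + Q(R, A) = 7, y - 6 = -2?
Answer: 96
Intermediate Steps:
y = 4 (y = 6 - 2 = 4)
Q(R, A) = 4 (Q(R, A) = -3 + 7 = 4)
-3*Q(1, y)*(-8) = -3*4*(-8) = -12*(-8) = 96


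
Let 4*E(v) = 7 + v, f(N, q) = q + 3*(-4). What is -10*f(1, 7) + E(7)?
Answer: 107/2 ≈ 53.500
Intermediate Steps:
f(N, q) = -12 + q (f(N, q) = q - 12 = -12 + q)
E(v) = 7/4 + v/4 (E(v) = (7 + v)/4 = 7/4 + v/4)
-10*f(1, 7) + E(7) = -10*(-12 + 7) + (7/4 + (¼)*7) = -10*(-5) + (7/4 + 7/4) = 50 + 7/2 = 107/2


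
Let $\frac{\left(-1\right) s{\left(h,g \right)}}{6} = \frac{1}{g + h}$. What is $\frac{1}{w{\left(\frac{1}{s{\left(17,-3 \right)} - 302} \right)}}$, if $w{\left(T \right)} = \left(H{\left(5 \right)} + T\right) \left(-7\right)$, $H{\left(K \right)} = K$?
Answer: $- \frac{2117}{74046} \approx -0.02859$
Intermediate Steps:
$s{\left(h,g \right)} = - \frac{6}{g + h}$
$w{\left(T \right)} = -35 - 7 T$ ($w{\left(T \right)} = \left(5 + T\right) \left(-7\right) = -35 - 7 T$)
$\frac{1}{w{\left(\frac{1}{s{\left(17,-3 \right)} - 302} \right)}} = \frac{1}{-35 - \frac{7}{- \frac{6}{-3 + 17} - 302}} = \frac{1}{-35 - \frac{7}{- \frac{6}{14} - 302}} = \frac{1}{-35 - \frac{7}{\left(-6\right) \frac{1}{14} - 302}} = \frac{1}{-35 - \frac{7}{- \frac{3}{7} - 302}} = \frac{1}{-35 - \frac{7}{- \frac{2117}{7}}} = \frac{1}{-35 - - \frac{49}{2117}} = \frac{1}{-35 + \frac{49}{2117}} = \frac{1}{- \frac{74046}{2117}} = - \frac{2117}{74046}$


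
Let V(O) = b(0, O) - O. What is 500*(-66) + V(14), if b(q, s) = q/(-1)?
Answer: -33014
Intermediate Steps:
b(q, s) = -q (b(q, s) = q*(-1) = -q)
V(O) = -O (V(O) = -1*0 - O = 0 - O = -O)
500*(-66) + V(14) = 500*(-66) - 1*14 = -33000 - 14 = -33014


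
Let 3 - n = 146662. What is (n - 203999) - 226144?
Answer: -576802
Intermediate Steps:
n = -146659 (n = 3 - 1*146662 = 3 - 146662 = -146659)
(n - 203999) - 226144 = (-146659 - 203999) - 226144 = -350658 - 226144 = -576802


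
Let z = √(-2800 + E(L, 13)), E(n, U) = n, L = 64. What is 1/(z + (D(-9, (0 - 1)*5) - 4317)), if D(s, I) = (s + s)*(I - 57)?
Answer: -1067/3416379 - 4*I*√19/3416379 ≈ -0.00031232 - 5.1035e-6*I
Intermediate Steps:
D(s, I) = 2*s*(-57 + I) (D(s, I) = (2*s)*(-57 + I) = 2*s*(-57 + I))
z = 12*I*√19 (z = √(-2800 + 64) = √(-2736) = 12*I*√19 ≈ 52.307*I)
1/(z + (D(-9, (0 - 1)*5) - 4317)) = 1/(12*I*√19 + (2*(-9)*(-57 + (0 - 1)*5) - 4317)) = 1/(12*I*√19 + (2*(-9)*(-57 - 1*5) - 4317)) = 1/(12*I*√19 + (2*(-9)*(-57 - 5) - 4317)) = 1/(12*I*√19 + (2*(-9)*(-62) - 4317)) = 1/(12*I*√19 + (1116 - 4317)) = 1/(12*I*√19 - 3201) = 1/(-3201 + 12*I*√19)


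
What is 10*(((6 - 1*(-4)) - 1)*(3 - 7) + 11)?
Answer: -250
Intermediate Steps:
10*(((6 - 1*(-4)) - 1)*(3 - 7) + 11) = 10*(((6 + 4) - 1)*(-4) + 11) = 10*((10 - 1)*(-4) + 11) = 10*(9*(-4) + 11) = 10*(-36 + 11) = 10*(-25) = -250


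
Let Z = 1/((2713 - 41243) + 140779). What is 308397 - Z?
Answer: 31533284852/102249 ≈ 3.0840e+5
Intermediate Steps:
Z = 1/102249 (Z = 1/(-38530 + 140779) = 1/102249 ≈ 9.7801e-6)
308397 - Z = 308397 - 1*1/102249 = 308397 - 1/102249 = 31533284852/102249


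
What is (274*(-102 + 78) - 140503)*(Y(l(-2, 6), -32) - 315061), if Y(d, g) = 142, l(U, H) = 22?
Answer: 46317971601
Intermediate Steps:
(274*(-102 + 78) - 140503)*(Y(l(-2, 6), -32) - 315061) = (274*(-102 + 78) - 140503)*(142 - 315061) = (274*(-24) - 140503)*(-314919) = (-6576 - 140503)*(-314919) = -147079*(-314919) = 46317971601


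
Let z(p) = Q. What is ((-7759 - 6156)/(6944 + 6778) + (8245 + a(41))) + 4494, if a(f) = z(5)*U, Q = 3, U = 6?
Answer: 175037639/13722 ≈ 12756.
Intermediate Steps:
z(p) = 3
a(f) = 18 (a(f) = 3*6 = 18)
((-7759 - 6156)/(6944 + 6778) + (8245 + a(41))) + 4494 = ((-7759 - 6156)/(6944 + 6778) + (8245 + 18)) + 4494 = (-13915/13722 + 8263) + 4494 = 113370971/13722 + 4494 = 175037639/13722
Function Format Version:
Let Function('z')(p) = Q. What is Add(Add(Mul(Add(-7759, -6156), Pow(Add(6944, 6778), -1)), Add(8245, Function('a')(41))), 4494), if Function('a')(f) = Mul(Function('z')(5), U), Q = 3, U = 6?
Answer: Rational(175037639, 13722) ≈ 12756.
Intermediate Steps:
Function('z')(p) = 3
Function('a')(f) = 18 (Function('a')(f) = Mul(3, 6) = 18)
Add(Add(Mul(Add(-7759, -6156), Pow(Add(6944, 6778), -1)), Add(8245, Function('a')(41))), 4494) = Add(Add(Mul(Add(-7759, -6156), Pow(Add(6944, 6778), -1)), Add(8245, 18)), 4494) = Add(Add(Mul(-13915, Pow(13722, -1)), 8263), 4494) = Add(Add(Mul(-13915, Rational(1, 13722)), 8263), 4494) = Add(Add(Rational(-13915, 13722), 8263), 4494) = Add(Rational(113370971, 13722), 4494) = Rational(175037639, 13722)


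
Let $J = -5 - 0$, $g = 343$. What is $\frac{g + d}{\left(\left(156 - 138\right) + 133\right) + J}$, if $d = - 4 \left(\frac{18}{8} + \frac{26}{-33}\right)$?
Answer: $\frac{5563}{2409} \approx 2.3093$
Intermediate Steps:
$J = -5$ ($J = -5 + 0 = -5$)
$d = - \frac{193}{33}$ ($d = - 4 \left(18 \cdot \frac{1}{8} + 26 \left(- \frac{1}{33}\right)\right) = - 4 \left(\frac{9}{4} - \frac{26}{33}\right) = \left(-4\right) \frac{193}{132} = - \frac{193}{33} \approx -5.8485$)
$\frac{g + d}{\left(\left(156 - 138\right) + 133\right) + J} = \frac{343 - \frac{193}{33}}{\left(\left(156 - 138\right) + 133\right) - 5} = \frac{11126}{33 \left(\left(18 + 133\right) - 5\right)} = \frac{11126}{33 \left(151 - 5\right)} = \frac{11126}{33 \cdot 146} = \frac{11126}{33} \cdot \frac{1}{146} = \frac{5563}{2409}$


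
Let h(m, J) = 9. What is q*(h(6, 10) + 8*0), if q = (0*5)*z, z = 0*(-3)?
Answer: 0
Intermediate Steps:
z = 0
q = 0 (q = (0*5)*0 = 0*0 = 0)
q*(h(6, 10) + 8*0) = 0*(9 + 8*0) = 0*(9 + 0) = 0*9 = 0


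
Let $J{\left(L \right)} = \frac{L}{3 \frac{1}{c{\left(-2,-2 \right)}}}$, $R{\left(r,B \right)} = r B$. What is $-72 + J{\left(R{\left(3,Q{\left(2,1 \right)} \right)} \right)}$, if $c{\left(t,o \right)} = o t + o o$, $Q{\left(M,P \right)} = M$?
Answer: $-56$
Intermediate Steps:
$c{\left(t,o \right)} = o^{2} + o t$ ($c{\left(t,o \right)} = o t + o^{2} = o^{2} + o t$)
$R{\left(r,B \right)} = B r$
$J{\left(L \right)} = \frac{8 L}{3}$ ($J{\left(L \right)} = \frac{L}{3 \frac{1}{\left(-2\right) \left(-2 - 2\right)}} = \frac{L}{3 \frac{1}{\left(-2\right) \left(-4\right)}} = \frac{L}{3 \cdot \frac{1}{8}} = \frac{L}{\frac{3}{8}} = L \frac{8}{3} = \frac{8 L}{3}$)
$-72 + J{\left(R{\left(3,Q{\left(2,1 \right)} \right)} \right)} = -72 + \frac{8 \cdot 2 \cdot 3}{3} = -72 + \frac{8}{3} \cdot 6 = -72 + 16 = -56$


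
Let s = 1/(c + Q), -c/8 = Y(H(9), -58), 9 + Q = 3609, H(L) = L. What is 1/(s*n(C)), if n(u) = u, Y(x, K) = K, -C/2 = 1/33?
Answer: -67056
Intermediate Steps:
C = -2/33 ≈ -0.060606
Q = 3600 (Q = -9 + 3609 = 3600)
c = 464 (c = -8*(-58) = 464)
s = 1/4064 (s = 1/(464 + 3600) = 1/4064 ≈ 0.00024606)
1/(s*n(C)) = 1/((1/4064)*(-2/33)) = 4064*(-33/2) = -67056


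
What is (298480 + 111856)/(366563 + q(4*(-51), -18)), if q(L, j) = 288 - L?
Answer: 410336/367055 ≈ 1.1179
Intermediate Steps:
(298480 + 111856)/(366563 + q(4*(-51), -18)) = (298480 + 111856)/(366563 + (288 - 4*(-51))) = 410336/(366563 + (288 - 1*(-204))) = 410336/(366563 + (288 + 204)) = 410336/(366563 + 492) = 410336/367055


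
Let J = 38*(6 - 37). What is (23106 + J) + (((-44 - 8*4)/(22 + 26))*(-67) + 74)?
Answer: 265297/12 ≈ 22108.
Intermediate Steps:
J = -1178 (J = 38*(-31) = -1178)
(23106 + J) + (((-44 - 8*4)/(22 + 26))*(-67) + 74) = (23106 - 1178) + (((-44 - 8*4)/(22 + 26))*(-67) + 74) = 21928 + (((-44 - 32)/48)*(-67) + 74) = 21928 + (-76*1/48*(-67) + 74) = 21928 + (-19/12*(-67) + 74) = 21928 + (1273/12 + 74) = 21928 + 2161/12 = 265297/12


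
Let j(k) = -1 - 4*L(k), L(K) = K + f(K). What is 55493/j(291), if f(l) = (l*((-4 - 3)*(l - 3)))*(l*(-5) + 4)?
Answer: -55493/3404952589 ≈ -1.6298e-5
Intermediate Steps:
f(l) = l*(4 - 5*l)*(21 - 7*l) (f(l) = (l*(-7*(-3 + l)))*(-5*l + 4) = (l*(21 - 7*l))*(4 - 5*l) = l*(4 - 5*l)*(21 - 7*l))
L(K) = K + 7*K*(12 - 19*K + 5*K²)
j(k) = -1 - 4*k*(85 - 133*k + 35*k²)
55493/j(291) = 55493/(-1 - 340*291 - 140*291³ + 532*291²) = 55493/(-1 - 98940 - 140*24642171 + 532*84681) = 55493/(-1 - 98940 - 3449903940 + 45050292) = 55493/(-3404952589) = 55493*(-1/3404952589) = -55493/3404952589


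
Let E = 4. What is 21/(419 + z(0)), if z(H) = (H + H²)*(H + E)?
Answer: 21/419 ≈ 0.050119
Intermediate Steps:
z(H) = (4 + H)*(H + H²) (z(H) = (H + H²)*(H + 4) = (H + H²)*(4 + H) = (4 + H)*(H + H²))
21/(419 + z(0)) = 21/(419 + 0*(4 + 0² + 5*0)) = 21/(419 + 0*(4 + 0 + 0)) = 21/(419 + 0*4) = 21/(419 + 0) = 21/419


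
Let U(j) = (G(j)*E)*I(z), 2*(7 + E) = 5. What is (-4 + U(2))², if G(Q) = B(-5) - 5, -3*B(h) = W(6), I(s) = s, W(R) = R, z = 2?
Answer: 3481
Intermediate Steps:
B(h) = -2 (B(h) = -⅓*6 = -2)
G(Q) = -7 (G(Q) = -2 - 5 = -7)
E = -9/2 (E = -7 + (½)*5 = -7 + 5/2 = -9/2 ≈ -4.5000)
U(j) = 63 (U(j) = -7*(-9/2)*2 = (63/2)*2 = 63)
(-4 + U(2))² = (-4 + 63)² = 59² = 3481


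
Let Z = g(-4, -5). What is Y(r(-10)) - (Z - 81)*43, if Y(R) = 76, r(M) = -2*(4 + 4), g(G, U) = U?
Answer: 3774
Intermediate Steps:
r(M) = -16 (r(M) = -2*8 = -16)
Z = -5
Y(r(-10)) - (Z - 81)*43 = 76 - (-5 - 81)*43 = 76 - (-86)*43 = 76 - 1*(-3698) = 76 + 3698 = 3774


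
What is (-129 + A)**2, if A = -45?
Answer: 30276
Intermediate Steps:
(-129 + A)**2 = (-129 - 45)**2 = (-174)**2 = 30276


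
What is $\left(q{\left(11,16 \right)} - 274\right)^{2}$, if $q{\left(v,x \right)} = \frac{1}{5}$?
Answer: $\frac{1874161}{25} \approx 74967.0$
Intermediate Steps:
$q{\left(v,x \right)} = \frac{1}{5}$
$\left(q{\left(11,16 \right)} - 274\right)^{2} = \left(\frac{1}{5} - 274\right)^{2} = \left(- \frac{1369}{5}\right)^{2} = \frac{1874161}{25}$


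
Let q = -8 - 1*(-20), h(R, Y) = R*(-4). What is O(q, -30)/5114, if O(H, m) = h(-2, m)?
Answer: 4/2557 ≈ 0.0015643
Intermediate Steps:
h(R, Y) = -4*R
q = 12 (q = -8 + 20 = 12)
O(H, m) = 8 (O(H, m) = -4*(-2) = 8)
O(q, -30)/5114 = 8/5114 = 8*(1/5114) = 4/2557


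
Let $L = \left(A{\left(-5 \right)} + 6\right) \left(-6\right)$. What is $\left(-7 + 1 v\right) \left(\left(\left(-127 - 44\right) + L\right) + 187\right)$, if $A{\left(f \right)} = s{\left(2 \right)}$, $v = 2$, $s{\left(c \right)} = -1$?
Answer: $70$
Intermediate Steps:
$A{\left(f \right)} = -1$
$L = -30$ ($L = \left(-1 + 6\right) \left(-6\right) = 5 \left(-6\right) = -30$)
$\left(-7 + 1 v\right) \left(\left(\left(-127 - 44\right) + L\right) + 187\right) = \left(-7 + 1 \cdot 2\right) \left(\left(\left(-127 - 44\right) - 30\right) + 187\right) = \left(-7 + 2\right) \left(\left(-171 - 30\right) + 187\right) = - 5 \left(-201 + 187\right) = \left(-5\right) \left(-14\right) = 70$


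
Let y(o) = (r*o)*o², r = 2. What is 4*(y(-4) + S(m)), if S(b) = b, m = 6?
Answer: -488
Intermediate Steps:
y(o) = 2*o³ (y(o) = (2*o)*o² = 2*o³)
4*(y(-4) + S(m)) = 4*(2*(-4)³ + 6) = 4*(2*(-64) + 6) = 4*(-128 + 6) = 4*(-122) = -488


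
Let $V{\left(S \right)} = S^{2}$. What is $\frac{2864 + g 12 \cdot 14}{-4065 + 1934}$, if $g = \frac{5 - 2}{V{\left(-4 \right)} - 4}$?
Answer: $- \frac{2906}{2131} \approx -1.3637$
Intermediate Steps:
$g = \frac{1}{4}$ ($g = \frac{5 - 2}{\left(-4\right)^{2} - 4} = \frac{3}{16 - 4} = \frac{3}{12} = 3 \cdot \frac{1}{12} = \frac{1}{4} \approx 0.25$)
$\frac{2864 + g 12 \cdot 14}{-4065 + 1934} = \frac{2864 + \frac{1}{4} \cdot 12 \cdot 14}{-4065 + 1934} = \frac{2864 + 3 \cdot 14}{-2131} = \left(2864 + 42\right) \left(- \frac{1}{2131}\right) = 2906 \left(- \frac{1}{2131}\right) = - \frac{2906}{2131}$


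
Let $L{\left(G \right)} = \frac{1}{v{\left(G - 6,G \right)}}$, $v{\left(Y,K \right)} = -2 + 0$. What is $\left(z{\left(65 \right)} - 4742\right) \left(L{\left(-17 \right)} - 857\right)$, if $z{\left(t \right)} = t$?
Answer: $\frac{8021055}{2} \approx 4.0105 \cdot 10^{6}$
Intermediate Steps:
$v{\left(Y,K \right)} = -2$
$L{\left(G \right)} = - \frac{1}{2}$ ($L{\left(G \right)} = \frac{1}{-2} = - \frac{1}{2}$)
$\left(z{\left(65 \right)} - 4742\right) \left(L{\left(-17 \right)} - 857\right) = \left(65 - 4742\right) \left(- \frac{1}{2} - 857\right) = \left(-4677\right) \left(- \frac{1715}{2}\right) = \frac{8021055}{2}$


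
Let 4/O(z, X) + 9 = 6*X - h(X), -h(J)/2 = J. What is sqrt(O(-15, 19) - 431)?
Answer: I*sqrt(8812947)/143 ≈ 20.76*I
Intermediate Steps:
h(J) = -2*J
O(z, X) = 4/(-9 + 8*X) (O(z, X) = 4/(-9 + (6*X - (-2)*X)) = 4/(-9 + (6*X + 2*X)) = 4/(-9 + 8*X))
sqrt(O(-15, 19) - 431) = sqrt(4/(-9 + 8*19) - 431) = sqrt(4/(-9 + 152) - 431) = sqrt(4/143 - 431) = sqrt(-61629/143) = I*sqrt(8812947)/143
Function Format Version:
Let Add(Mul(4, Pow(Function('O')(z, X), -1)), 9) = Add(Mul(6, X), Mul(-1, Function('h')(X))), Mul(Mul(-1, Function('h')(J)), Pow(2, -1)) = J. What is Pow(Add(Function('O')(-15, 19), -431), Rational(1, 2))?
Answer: Mul(Rational(1, 143), I, Pow(8812947, Rational(1, 2))) ≈ Mul(20.760, I)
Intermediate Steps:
Function('h')(J) = Mul(-2, J)
Function('O')(z, X) = Mul(4, Pow(Add(-9, Mul(8, X)), -1)) (Function('O')(z, X) = Mul(4, Pow(Add(-9, Add(Mul(6, X), Mul(-1, Mul(-2, X)))), -1)) = Mul(4, Pow(Add(-9, Add(Mul(6, X), Mul(2, X))), -1)) = Mul(4, Pow(Add(-9, Mul(8, X)), -1)))
Pow(Add(Function('O')(-15, 19), -431), Rational(1, 2)) = Pow(Add(Mul(4, Pow(Add(-9, Mul(8, 19)), -1)), -431), Rational(1, 2)) = Pow(Add(Mul(4, Pow(Add(-9, 152), -1)), -431), Rational(1, 2)) = Pow(Add(Mul(4, Pow(143, -1)), -431), Rational(1, 2)) = Pow(Add(Mul(4, Rational(1, 143)), -431), Rational(1, 2)) = Pow(Add(Rational(4, 143), -431), Rational(1, 2)) = Pow(Rational(-61629, 143), Rational(1, 2)) = Mul(Rational(1, 143), I, Pow(8812947, Rational(1, 2)))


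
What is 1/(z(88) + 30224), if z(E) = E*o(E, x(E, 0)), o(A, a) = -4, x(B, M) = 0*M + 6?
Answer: 1/29872 ≈ 3.3476e-5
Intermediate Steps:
x(B, M) = 6 (x(B, M) = 0 + 6 = 6)
z(E) = -4*E (z(E) = E*(-4) = -4*E)
1/(z(88) + 30224) = 1/(-4*88 + 30224) = 1/(-352 + 30224) = 1/29872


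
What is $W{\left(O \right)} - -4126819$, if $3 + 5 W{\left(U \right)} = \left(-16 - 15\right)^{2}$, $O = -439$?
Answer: $\frac{20635053}{5} \approx 4.127 \cdot 10^{6}$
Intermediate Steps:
$W{\left(U \right)} = \frac{958}{5}$ ($W{\left(U \right)} = - \frac{3}{5} + \frac{\left(-16 - 15\right)^{2}}{5} = - \frac{3}{5} + \frac{\left(-31\right)^{2}}{5} = - \frac{3}{5} + \frac{1}{5} \cdot 961 = - \frac{3}{5} + \frac{961}{5} = \frac{958}{5}$)
$W{\left(O \right)} - -4126819 = \frac{958}{5} - -4126819 = \frac{958}{5} + 4126819 = \frac{20635053}{5}$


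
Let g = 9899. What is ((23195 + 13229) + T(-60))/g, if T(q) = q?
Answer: 36364/9899 ≈ 3.6735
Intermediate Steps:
((23195 + 13229) + T(-60))/g = ((23195 + 13229) - 60)/9899 = (36424 - 60)*(1/9899) = 36364*(1/9899) = 36364/9899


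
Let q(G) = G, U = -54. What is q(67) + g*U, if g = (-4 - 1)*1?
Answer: 337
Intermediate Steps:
g = -5 (g = -5*1 = -5)
q(67) + g*U = 67 - 5*(-54) = 67 + 270 = 337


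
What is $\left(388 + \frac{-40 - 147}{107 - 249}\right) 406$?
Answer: $\frac{11222449}{71} \approx 1.5806 \cdot 10^{5}$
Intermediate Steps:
$\left(388 + \frac{-40 - 147}{107 - 249}\right) 406 = \left(388 - \frac{187}{-142}\right) 406 = \left(388 - - \frac{187}{142}\right) 406 = \left(388 + \frac{187}{142}\right) 406 = \frac{55283}{142} \cdot 406 = \frac{11222449}{71}$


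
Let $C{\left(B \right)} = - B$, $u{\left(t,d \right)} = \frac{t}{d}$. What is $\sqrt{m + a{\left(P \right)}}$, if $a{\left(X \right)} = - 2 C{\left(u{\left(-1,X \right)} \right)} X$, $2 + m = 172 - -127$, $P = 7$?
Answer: $\sqrt{295} \approx 17.176$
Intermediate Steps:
$m = 297$ ($m = -2 + \left(172 - -127\right) = -2 + \left(172 + 127\right) = -2 + 299 = 297$)
$a{\left(X \right)} = -2$ ($a{\left(X \right)} = - 2 \left(- \frac{-1}{X}\right) X = - \frac{2}{X} X = -2$)
$\sqrt{m + a{\left(P \right)}} = \sqrt{297 - 2} = \sqrt{295}$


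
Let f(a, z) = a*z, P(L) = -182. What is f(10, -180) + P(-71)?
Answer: -1982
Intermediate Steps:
f(10, -180) + P(-71) = 10*(-180) - 182 = -1800 - 182 = -1982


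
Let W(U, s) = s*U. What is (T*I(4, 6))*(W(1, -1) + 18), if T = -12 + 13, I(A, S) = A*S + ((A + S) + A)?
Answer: 646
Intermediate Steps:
I(A, S) = S + 2*A + A*S (I(A, S) = A*S + (S + 2*A) = S + 2*A + A*S)
W(U, s) = U*s
T = 1
(T*I(4, 6))*(W(1, -1) + 18) = (1*(6 + 2*4 + 4*6))*(1*(-1) + 18) = (1*(6 + 8 + 24))*(-1 + 18) = (1*38)*17 = 38*17 = 646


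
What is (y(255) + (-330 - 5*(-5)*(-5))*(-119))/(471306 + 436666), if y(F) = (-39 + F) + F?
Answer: 13654/226993 ≈ 0.060152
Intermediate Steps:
y(F) = -39 + 2*F
(y(255) + (-330 - 5*(-5)*(-5))*(-119))/(471306 + 436666) = ((-39 + 2*255) + (-330 - 5*(-5)*(-5))*(-119))/(471306 + 436666) = ((-39 + 510) + (-330 + 25*(-5))*(-119))/907972 = (471 + (-330 - 125)*(-119))*(1/907972) = (471 - 455*(-119))*(1/907972) = (471 + 54145)*(1/907972) = 54616*(1/907972) = 13654/226993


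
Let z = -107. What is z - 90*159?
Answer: -14417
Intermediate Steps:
z - 90*159 = -107 - 90*159 = -107 - 14310 = -14417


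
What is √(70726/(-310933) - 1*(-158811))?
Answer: √15353719163241221/310933 ≈ 398.51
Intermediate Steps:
√(70726/(-310933) - 1*(-158811)) = √(70726*(-1/310933) + 158811) = √(-70726/310933 + 158811) = √(49379509937/310933) = √15353719163241221/310933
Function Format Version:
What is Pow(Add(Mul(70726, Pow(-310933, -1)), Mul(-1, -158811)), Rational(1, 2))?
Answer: Mul(Rational(1, 310933), Pow(15353719163241221, Rational(1, 2))) ≈ 398.51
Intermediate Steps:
Pow(Add(Mul(70726, Pow(-310933, -1)), Mul(-1, -158811)), Rational(1, 2)) = Pow(Add(Mul(70726, Rational(-1, 310933)), 158811), Rational(1, 2)) = Pow(Add(Rational(-70726, 310933), 158811), Rational(1, 2)) = Pow(Rational(49379509937, 310933), Rational(1, 2)) = Mul(Rational(1, 310933), Pow(15353719163241221, Rational(1, 2)))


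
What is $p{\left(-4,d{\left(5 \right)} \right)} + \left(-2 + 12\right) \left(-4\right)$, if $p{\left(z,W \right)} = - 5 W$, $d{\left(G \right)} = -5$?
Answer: $-15$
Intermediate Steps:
$p{\left(-4,d{\left(5 \right)} \right)} + \left(-2 + 12\right) \left(-4\right) = \left(-5\right) \left(-5\right) + \left(-2 + 12\right) \left(-4\right) = 25 + 10 \left(-4\right) = 25 - 40 = -15$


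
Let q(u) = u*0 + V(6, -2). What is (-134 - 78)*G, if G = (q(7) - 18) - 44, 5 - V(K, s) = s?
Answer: 11660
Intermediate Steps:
V(K, s) = 5 - s
q(u) = 7 (q(u) = u*0 + (5 - 1*(-2)) = 0 + (5 + 2) = 0 + 7 = 7)
G = -55 (G = (7 - 18) - 44 = -11 - 44 = -55)
(-134 - 78)*G = (-134 - 78)*(-55) = -212*(-55) = 11660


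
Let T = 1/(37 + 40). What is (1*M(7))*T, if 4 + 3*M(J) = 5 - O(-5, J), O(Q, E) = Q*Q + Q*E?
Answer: 1/21 ≈ 0.047619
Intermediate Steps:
T = 1/77 ≈ 0.012987
O(Q, E) = Q**2 + E*Q
M(J) = -8 + 5*J/3 (M(J) = -4/3 + (5 - (-5)*(J - 5))/3 = -4/3 + (5 - (-5)*(-5 + J))/3 = -4/3 + (5 - (25 - 5*J))/3 = -4/3 + (5 + (-25 + 5*J))/3 = -4/3 + (-20 + 5*J)/3 = -4/3 + (-20/3 + 5*J/3) = -8 + 5*J/3)
(1*M(7))*T = (1*(-8 + (5/3)*7))*(1/77) = (1*(-8 + 35/3))*(1/77) = (1*(11/3))*(1/77) = (11/3)*(1/77) = 1/21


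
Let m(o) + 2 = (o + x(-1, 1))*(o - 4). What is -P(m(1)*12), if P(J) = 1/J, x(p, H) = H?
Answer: 1/96 ≈ 0.010417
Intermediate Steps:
m(o) = -2 + (1 + o)*(-4 + o) (m(o) = -2 + (o + 1)*(o - 4) = -2 + (1 + o)*(-4 + o))
-P(m(1)*12) = -1/((-6 + 1² - 3*1)*12) = -1/((-6 + 1 - 3)*12) = -1/((-8*12)) = -1/(-96) = -1*(-1/96) = 1/96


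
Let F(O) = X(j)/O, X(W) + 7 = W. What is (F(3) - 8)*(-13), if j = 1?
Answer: 130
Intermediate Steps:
X(W) = -7 + W
F(O) = -6/O (F(O) = (-7 + 1)/O = -6/O)
(F(3) - 8)*(-13) = (-6/3 - 8)*(-13) = (-6*⅓ - 8)*(-13) = (-2 - 8)*(-13) = -10*(-13) = 130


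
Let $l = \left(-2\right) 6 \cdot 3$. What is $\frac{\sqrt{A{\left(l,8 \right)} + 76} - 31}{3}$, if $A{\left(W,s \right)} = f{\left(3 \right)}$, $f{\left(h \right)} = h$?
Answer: $- \frac{31}{3} + \frac{\sqrt{79}}{3} \approx -7.3706$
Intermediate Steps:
$l = -36$ ($l = \left(-12\right) 3 = -36$)
$A{\left(W,s \right)} = 3$
$\frac{\sqrt{A{\left(l,8 \right)} + 76} - 31}{3} = \frac{\sqrt{3 + 76} - 31}{3} = \frac{\sqrt{79} - 31}{3} = \frac{-31 + \sqrt{79}}{3} = - \frac{31}{3} + \frac{\sqrt{79}}{3}$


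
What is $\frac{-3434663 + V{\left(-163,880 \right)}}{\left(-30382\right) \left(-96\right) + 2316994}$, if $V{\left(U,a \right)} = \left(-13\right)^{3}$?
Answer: $- \frac{1718430}{2616833} \approx -0.65668$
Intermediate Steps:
$V{\left(U,a \right)} = -2197$
$\frac{-3434663 + V{\left(-163,880 \right)}}{\left(-30382\right) \left(-96\right) + 2316994} = \frac{-3434663 - 2197}{\left(-30382\right) \left(-96\right) + 2316994} = - \frac{3436860}{2916672 + 2316994} = - \frac{3436860}{5233666} = \left(-3436860\right) \frac{1}{5233666} = - \frac{1718430}{2616833}$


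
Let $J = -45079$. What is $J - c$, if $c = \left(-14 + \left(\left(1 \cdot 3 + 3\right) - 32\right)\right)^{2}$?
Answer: $-46679$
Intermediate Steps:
$c = 1600$ ($c = \left(-14 + \left(\left(3 + 3\right) - 32\right)\right)^{2} = \left(-14 + \left(6 - 32\right)\right)^{2} = \left(-14 - 26\right)^{2} = \left(-40\right)^{2} = 1600$)
$J - c = -45079 - 1600 = -46679$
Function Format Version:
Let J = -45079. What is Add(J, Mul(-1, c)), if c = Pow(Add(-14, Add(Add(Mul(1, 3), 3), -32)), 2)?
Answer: -46679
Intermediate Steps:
c = 1600 (c = Pow(Add(-14, Add(Add(3, 3), -32)), 2) = Pow(Add(-14, Add(6, -32)), 2) = Pow(Add(-14, -26), 2) = Pow(-40, 2) = 1600)
Add(J, Mul(-1, c)) = Add(-45079, Mul(-1, 1600)) = Add(-45079, -1600) = -46679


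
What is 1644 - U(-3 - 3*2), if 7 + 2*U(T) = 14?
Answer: 3281/2 ≈ 1640.5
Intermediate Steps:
U(T) = 7/2 (U(T) = -7/2 + (½)*14 = -7/2 + 7 = 7/2)
1644 - U(-3 - 3*2) = 1644 - 1*7/2 = 1644 - 7/2 = 3281/2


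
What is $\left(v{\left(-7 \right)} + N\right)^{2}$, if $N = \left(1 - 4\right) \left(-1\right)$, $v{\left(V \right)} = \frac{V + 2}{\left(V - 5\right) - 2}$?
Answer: $\frac{2209}{196} \approx 11.27$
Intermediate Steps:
$v{\left(V \right)} = \frac{2 + V}{-7 + V}$ ($v{\left(V \right)} = \frac{2 + V}{\left(-5 + V\right) - 2} = \frac{2 + V}{-7 + V}$)
$N = 3$ ($N = \left(-3\right) \left(-1\right) = 3$)
$\left(v{\left(-7 \right)} + N\right)^{2} = \left(\frac{2 - 7}{-7 - 7} + 3\right)^{2} = \left(\frac{1}{-14} \left(-5\right) + 3\right)^{2} = \left(\left(- \frac{1}{14}\right) \left(-5\right) + 3\right)^{2} = \left(\frac{5}{14} + 3\right)^{2} = \left(\frac{47}{14}\right)^{2} = \frac{2209}{196}$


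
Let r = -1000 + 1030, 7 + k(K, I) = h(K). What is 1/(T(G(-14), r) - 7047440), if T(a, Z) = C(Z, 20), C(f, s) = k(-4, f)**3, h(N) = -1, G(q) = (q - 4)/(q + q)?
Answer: -1/7047952 ≈ -1.4189e-7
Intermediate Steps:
G(q) = (-4 + q)/(2*q) (G(q) = (-4 + q)/((2*q)) = (-4 + q)*(1/(2*q)) = (-4 + q)/(2*q))
k(K, I) = -8 (k(K, I) = -7 - 1 = -8)
r = 30
C(f, s) = -512 (C(f, s) = (-8)**3 = -512)
T(a, Z) = -512
1/(T(G(-14), r) - 7047440) = 1/(-512 - 7047440) = 1/(-7047952) = -1/7047952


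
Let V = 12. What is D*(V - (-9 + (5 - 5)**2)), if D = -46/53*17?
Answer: -16422/53 ≈ -309.85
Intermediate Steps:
D = -782/53 (D = -46*1/53*17 = -46/53*17 = -782/53 ≈ -14.755)
D*(V - (-9 + (5 - 5)**2)) = -782*(12 - (-9 + (5 - 5)**2))/53 = -782*(12 - (-9 + 0**2))/53 = -782*(12 - (-9 + 0))/53 = -782*(12 - 1*(-9))/53 = -782*(12 + 9)/53 = -782/53*21 = -16422/53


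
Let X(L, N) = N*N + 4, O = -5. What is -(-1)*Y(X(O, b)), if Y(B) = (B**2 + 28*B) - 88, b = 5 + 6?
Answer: 19037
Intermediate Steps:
b = 11
X(L, N) = 4 + N**2 (X(L, N) = N**2 + 4 = 4 + N**2)
Y(B) = -88 + B**2 + 28*B
-(-1)*Y(X(O, b)) = -(-1)*(-88 + (4 + 11**2)**2 + 28*(4 + 11**2)) = -(-1)*(-88 + (4 + 121)**2 + 28*(4 + 121)) = -(-1)*(-88 + 125**2 + 28*125) = -(-1)*(-88 + 15625 + 3500) = -(-1)*19037 = -1*(-19037) = 19037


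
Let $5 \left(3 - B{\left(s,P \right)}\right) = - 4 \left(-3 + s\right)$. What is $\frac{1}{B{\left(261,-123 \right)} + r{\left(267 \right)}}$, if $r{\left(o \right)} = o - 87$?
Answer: $\frac{5}{1947} \approx 0.0025681$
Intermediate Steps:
$B{\left(s,P \right)} = \frac{3}{5} + \frac{4 s}{5}$ ($B{\left(s,P \right)} = 3 - \frac{\left(-4\right) \left(-3 + s\right)}{5} = 3 - \frac{12 - 4 s}{5} = 3 + \left(- \frac{12}{5} + \frac{4 s}{5}\right) = \frac{3}{5} + \frac{4 s}{5}$)
$r{\left(o \right)} = -87 + o$ ($r{\left(o \right)} = o - 87 = -87 + o$)
$\frac{1}{B{\left(261,-123 \right)} + r{\left(267 \right)}} = \frac{1}{\left(\frac{3}{5} + \frac{4}{5} \cdot 261\right) + \left(-87 + 267\right)} = \frac{1}{\left(\frac{3}{5} + \frac{1044}{5}\right) + 180} = \frac{1}{\frac{1047}{5} + 180} = \frac{1}{\frac{1947}{5}} = \frac{5}{1947}$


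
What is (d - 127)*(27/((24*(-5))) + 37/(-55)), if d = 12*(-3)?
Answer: 12877/88 ≈ 146.33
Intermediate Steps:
d = -36
(d - 127)*(27/((24*(-5))) + 37/(-55)) = (-36 - 127)*(27/((24*(-5))) + 37/(-55)) = -163*(27/(-120) + 37*(-1/55)) = -163*(27*(-1/120) - 37/55) = -163*(-9/40 - 37/55) = -163*(-79/88) = 12877/88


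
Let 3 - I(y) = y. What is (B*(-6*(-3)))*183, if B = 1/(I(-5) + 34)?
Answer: 549/7 ≈ 78.429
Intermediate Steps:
I(y) = 3 - y
B = 1/42 (B = 1/((3 - 1*(-5)) + 34) = 1/((3 + 5) + 34) = 1/(8 + 34) = 1/42 ≈ 0.023810)
(B*(-6*(-3)))*183 = ((-6*(-3))/42)*183 = ((1/42)*18)*183 = (3/7)*183 = 549/7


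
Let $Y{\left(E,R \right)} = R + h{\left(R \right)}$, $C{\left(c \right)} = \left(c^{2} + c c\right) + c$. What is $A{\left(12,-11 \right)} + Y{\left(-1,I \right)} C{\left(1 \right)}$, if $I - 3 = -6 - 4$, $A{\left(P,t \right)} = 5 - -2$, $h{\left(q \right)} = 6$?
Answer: $4$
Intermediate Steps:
$C{\left(c \right)} = c + 2 c^{2}$ ($C{\left(c \right)} = \left(c^{2} + c^{2}\right) + c = 2 c^{2} + c = c + 2 c^{2}$)
$A{\left(P,t \right)} = 7$ ($A{\left(P,t \right)} = 5 + 2 = 7$)
$I = -7$ ($I = 3 - 10 = -7$)
$Y{\left(E,R \right)} = 6 + R$ ($Y{\left(E,R \right)} = R + 6 = 6 + R$)
$A{\left(12,-11 \right)} + Y{\left(-1,I \right)} C{\left(1 \right)} = 7 + \left(6 - 7\right) 1 \left(1 + 2 \cdot 1\right) = 7 - 1 \left(1 + 2\right) = 7 - 1 \cdot 3 = 7 - 3 = 4$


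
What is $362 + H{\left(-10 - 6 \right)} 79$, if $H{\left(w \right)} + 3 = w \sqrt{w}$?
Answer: $125 - 5056 i \approx 125.0 - 5056.0 i$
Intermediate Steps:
$H{\left(w \right)} = -3 + w^{\frac{3}{2}}$ ($H{\left(w \right)} = -3 + w \sqrt{w} = -3 + w^{\frac{3}{2}}$)
$362 + H{\left(-10 - 6 \right)} 79 = 362 + \left(-3 + \left(-10 - 6\right)^{\frac{3}{2}}\right) 79 = 362 + \left(-3 + \left(-16\right)^{\frac{3}{2}}\right) 79 = 362 + \left(-3 - 64 i\right) 79 = 362 - \left(237 + 5056 i\right) = 125 - 5056 i$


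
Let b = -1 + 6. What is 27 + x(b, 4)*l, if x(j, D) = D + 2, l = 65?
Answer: 417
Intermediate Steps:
b = 5
x(j, D) = 2 + D
27 + x(b, 4)*l = 27 + (2 + 4)*65 = 27 + 6*65 = 27 + 390 = 417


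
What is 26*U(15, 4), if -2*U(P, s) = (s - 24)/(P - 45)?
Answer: -26/3 ≈ -8.6667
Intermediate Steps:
U(P, s) = -(-24 + s)/(2*(-45 + P)) (U(P, s) = -(s - 24)/(2*(P - 45)) = -(-24 + s)/(2*(-45 + P)))
26*U(15, 4) = 26*((24 - 1*4)/(2*(-45 + 15))) = 26*((1/2)*(24 - 4)/(-30)) = 26*((1/2)*(-1/30)*20) = 26*(-1/3) = -26/3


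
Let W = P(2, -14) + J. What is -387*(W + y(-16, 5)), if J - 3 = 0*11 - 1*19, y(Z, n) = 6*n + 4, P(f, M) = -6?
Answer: -4644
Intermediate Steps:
y(Z, n) = 4 + 6*n
J = -16 (J = 3 + (0*11 - 1*19) = 3 + (0 - 19) = 3 - 19 = -16)
W = -22 (W = -6 - 16 = -22)
-387*(W + y(-16, 5)) = -387*(-22 + (4 + 6*5)) = -387*(-22 + (4 + 30)) = -387*(-22 + 34) = -387*12 = -4644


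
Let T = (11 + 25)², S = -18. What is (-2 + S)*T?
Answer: -25920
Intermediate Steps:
T = 1296 (T = 36² = 1296)
(-2 + S)*T = (-2 - 18)*1296 = -20*1296 = -25920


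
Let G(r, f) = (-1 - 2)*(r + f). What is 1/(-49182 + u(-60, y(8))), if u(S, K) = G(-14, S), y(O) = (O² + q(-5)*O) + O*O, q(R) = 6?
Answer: -1/48960 ≈ -2.0425e-5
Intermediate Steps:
y(O) = 2*O² + 6*O (y(O) = (O² + 6*O) + O*O = (O² + 6*O) + O² = 2*O² + 6*O)
G(r, f) = -3*f - 3*r (G(r, f) = -3*(f + r) = -3*f - 3*r)
u(S, K) = 42 - 3*S (u(S, K) = -3*S - 3*(-14) = -3*S + 42 = 42 - 3*S)
1/(-49182 + u(-60, y(8))) = 1/(-49182 + (42 - 3*(-60))) = 1/(-49182 + (42 + 180)) = 1/(-49182 + 222) = 1/(-48960) = -1/48960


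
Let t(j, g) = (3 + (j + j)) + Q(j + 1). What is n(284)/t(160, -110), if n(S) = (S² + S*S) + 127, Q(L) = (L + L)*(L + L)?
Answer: 53813/34669 ≈ 1.5522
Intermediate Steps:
Q(L) = 4*L² (Q(L) = (2*L)*(2*L) = 4*L²)
n(S) = 127 + 2*S² (n(S) = (S² + S²) + 127 = 2*S² + 127 = 127 + 2*S²)
t(j, g) = 3 + 2*j + 4*(1 + j)² (t(j, g) = (3 + (j + j)) + 4*(j + 1)² = (3 + 2*j) + 4*(1 + j)² = 3 + 2*j + 4*(1 + j)²)
n(284)/t(160, -110) = (127 + 2*284²)/(7 + 4*160² + 10*160) = (127 + 2*80656)/(7 + 4*25600 + 1600) = (127 + 161312)/(7 + 102400 + 1600) = 161439/104007 = 161439*(1/104007) = 53813/34669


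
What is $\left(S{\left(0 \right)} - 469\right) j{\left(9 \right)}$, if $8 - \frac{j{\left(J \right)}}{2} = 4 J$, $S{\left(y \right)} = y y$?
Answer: $26264$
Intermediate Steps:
$S{\left(y \right)} = y^{2}$
$j{\left(J \right)} = 16 - 8 J$ ($j{\left(J \right)} = 16 - 2 \cdot 4 J = 16 - 8 J$)
$\left(S{\left(0 \right)} - 469\right) j{\left(9 \right)} = \left(0^{2} - 469\right) \left(16 - 72\right) = \left(0 - 469\right) \left(16 - 72\right) = \left(-469\right) \left(-56\right) = 26264$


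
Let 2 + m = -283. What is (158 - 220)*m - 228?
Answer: 17442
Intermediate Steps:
m = -285 (m = -2 - 283 = -285)
(158 - 220)*m - 228 = (158 - 220)*(-285) - 228 = -62*(-285) - 228 = 17670 - 228 = 17442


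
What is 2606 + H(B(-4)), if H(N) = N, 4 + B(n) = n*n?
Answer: 2618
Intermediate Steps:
B(n) = -4 + n**2 (B(n) = -4 + n*n = -4 + n**2)
2606 + H(B(-4)) = 2606 + (-4 + (-4)**2) = 2606 + (-4 + 16) = 2606 + 12 = 2618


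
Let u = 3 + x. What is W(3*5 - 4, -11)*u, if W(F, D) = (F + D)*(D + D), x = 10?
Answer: 0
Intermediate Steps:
W(F, D) = 2*D*(D + F) (W(F, D) = (D + F)*(2*D) = 2*D*(D + F))
u = 13 (u = 3 + 10 = 13)
W(3*5 - 4, -11)*u = (2*(-11)*(-11 + (3*5 - 4)))*13 = (2*(-11)*(-11 + (15 - 4)))*13 = (2*(-11)*(-11 + 11))*13 = (2*(-11)*0)*13 = 0*13 = 0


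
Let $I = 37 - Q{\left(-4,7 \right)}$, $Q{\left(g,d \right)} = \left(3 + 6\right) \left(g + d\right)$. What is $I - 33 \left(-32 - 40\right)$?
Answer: $2386$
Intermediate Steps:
$Q{\left(g,d \right)} = 9 d + 9 g$ ($Q{\left(g,d \right)} = 9 \left(d + g\right) = 9 d + 9 g$)
$I = 10$ ($I = 37 - \left(9 \cdot 7 + 9 \left(-4\right)\right) = 37 - \left(63 - 36\right) = 37 - 27 = 10$)
$I - 33 \left(-32 - 40\right) = 10 - 33 \left(-32 - 40\right) = 10 - -2376 = 10 + 2376 = 2386$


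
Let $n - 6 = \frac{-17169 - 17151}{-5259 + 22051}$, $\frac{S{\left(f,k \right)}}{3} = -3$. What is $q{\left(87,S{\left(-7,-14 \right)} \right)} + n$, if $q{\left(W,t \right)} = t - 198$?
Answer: $- \frac{426189}{2099} \approx -203.04$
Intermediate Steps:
$S{\left(f,k \right)} = -9$ ($S{\left(f,k \right)} = 3 \left(-3\right) = -9$)
$q{\left(W,t \right)} = -198 + t$
$n = \frac{8304}{2099}$ ($n = 6 + \frac{-17169 - 17151}{-5259 + 22051} = 6 - \frac{34320}{16792} = 6 - \frac{4290}{2099} = \frac{8304}{2099} \approx 3.9562$)
$q{\left(87,S{\left(-7,-14 \right)} \right)} + n = \left(-198 - 9\right) + \frac{8304}{2099} = -207 + \frac{8304}{2099} = - \frac{426189}{2099}$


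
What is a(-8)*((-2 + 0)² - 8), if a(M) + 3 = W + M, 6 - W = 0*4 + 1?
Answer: 24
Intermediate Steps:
W = 5 (W = 6 - (0*4 + 1) = 6 - (0 + 1) = 6 - 1*1 = 6 - 1 = 5)
a(M) = 2 + M (a(M) = -3 + (5 + M) = 2 + M)
a(-8)*((-2 + 0)² - 8) = (2 - 8)*((-2 + 0)² - 8) = -6*((-2)² - 8) = -6*(4 - 8) = -6*(-4) = 24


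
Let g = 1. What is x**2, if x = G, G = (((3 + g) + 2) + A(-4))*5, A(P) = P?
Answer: 100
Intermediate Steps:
G = 10 (G = (((3 + 1) + 2) - 4)*5 = ((4 + 2) - 4)*5 = (6 - 4)*5 = 2*5 = 10)
x = 10
x**2 = 10**2 = 100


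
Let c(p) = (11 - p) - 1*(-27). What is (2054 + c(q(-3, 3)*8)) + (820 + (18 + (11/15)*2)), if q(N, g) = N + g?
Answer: 43972/15 ≈ 2931.5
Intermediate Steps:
c(p) = 38 - p (c(p) = (11 - p) + 27 = 38 - p)
(2054 + c(q(-3, 3)*8)) + (820 + (18 + (11/15)*2)) = (2054 + (38 - (-3 + 3)*8)) + (820 + (18 + (11/15)*2)) = (2054 + (38 - 0*8)) + (820 + (18 + (11*(1/15))*2)) = (2054 + (38 - 1*0)) + (820 + (18 + (11/15)*2)) = (2054 + (38 + 0)) + (820 + (18 + 22/15)) = (2054 + 38) + (820 + 292/15) = 2092 + 12592/15 = 43972/15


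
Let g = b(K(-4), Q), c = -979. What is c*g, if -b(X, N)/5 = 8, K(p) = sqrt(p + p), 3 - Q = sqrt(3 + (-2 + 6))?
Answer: 39160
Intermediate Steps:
Q = 3 - sqrt(7) (Q = 3 - sqrt(3 + (-2 + 6)) = 3 - sqrt(3 + 4) = 3 - sqrt(7) ≈ 0.35425)
K(p) = sqrt(2)*sqrt(p) (K(p) = sqrt(2*p) = sqrt(2)*sqrt(p))
b(X, N) = -40 (b(X, N) = -5*8 = -40)
g = -40
c*g = -979*(-40) = 39160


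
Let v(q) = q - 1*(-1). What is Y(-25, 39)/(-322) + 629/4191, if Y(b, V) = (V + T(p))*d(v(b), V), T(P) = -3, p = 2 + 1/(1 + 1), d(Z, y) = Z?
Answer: 1911781/674751 ≈ 2.8333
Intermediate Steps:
v(q) = 1 + q (v(q) = q + 1 = 1 + q)
p = 5/2 (p = 2 + 1/2 = 2 + ½ = 5/2 ≈ 2.5000)
Y(b, V) = (1 + b)*(-3 + V) (Y(b, V) = (V - 3)*(1 + b) = (-3 + V)*(1 + b) = (1 + b)*(-3 + V))
Y(-25, 39)/(-322) + 629/4191 = ((1 - 25)*(-3 + 39))/(-322) + 629/4191 = -24*36*(-1/322) + 629*(1/4191) = -864*(-1/322) + 629/4191 = 432/161 + 629/4191 = 1911781/674751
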